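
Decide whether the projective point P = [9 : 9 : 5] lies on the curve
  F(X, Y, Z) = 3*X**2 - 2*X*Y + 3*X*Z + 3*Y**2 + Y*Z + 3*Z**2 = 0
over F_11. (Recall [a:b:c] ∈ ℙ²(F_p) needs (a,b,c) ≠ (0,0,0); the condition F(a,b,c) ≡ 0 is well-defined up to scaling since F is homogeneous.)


F(9,9,5) ≡ 7 (mod 11); P is NOT on the curve.

Evaluate F(9, 9, 5) term-by-term (mod 11).
  3*X**2 ↦ 3·81·1·1 = 243
  -2*X*Y ↦ -2·9·9·1 = -162
  3*X*Z ↦ 3·9·1·5 = 135
  3*Y**2 ↦ 3·1·81·1 = 243
  Y*Z ↦ 1·1·9·5 = 45
  3*Z**2 ↦ 3·1·1·25 = 75
Sum: F(9, 9, 5) = (243) + (-162) + (135) + (243) + (45) + (75) = 579.
Reducing mod 11: 579 ≡ 7 (mod 11).
Since F(a, b, c) ≡ 7 ≠ 0 (mod 11), P does NOT lie on the curve.


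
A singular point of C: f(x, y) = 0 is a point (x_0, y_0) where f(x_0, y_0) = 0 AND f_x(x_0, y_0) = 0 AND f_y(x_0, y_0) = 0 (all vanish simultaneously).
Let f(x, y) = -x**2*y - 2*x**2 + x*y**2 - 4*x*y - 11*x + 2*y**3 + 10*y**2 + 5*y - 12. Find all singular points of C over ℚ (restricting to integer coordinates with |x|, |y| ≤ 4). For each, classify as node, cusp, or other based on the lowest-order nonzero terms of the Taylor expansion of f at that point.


Singular points: {(-3, -1)}; classification: node.

Compute partial derivatives:
  f_x = -2*x*y - 4*x + y**2 - 4*y - 11.
  f_y = -x**2 + 2*x*y - 4*x + 6*y**2 + 20*y + 5.
Scan x_0 ∈ {−4, ..., 4}. For each x_0, f_y(x_0, y) is a polynomial in y; find its integer roots y ∈ {−4, ..., 4}, then test f_x and f at those candidates.
  x = -4: f_y(-4, y) = 6*y**2 + 12*y + 5; no integer root y with |y| ≤ 4.
  x = -3: f_y(-3, y) = 6*y**2 + 14*y + 8; vanishes at y ∈ {-1}. (-3, -1): f_x = 0, f = 0 — SINGULAR.
  x = -2: f_y(-2, y) = 6*y**2 + 16*y + 9; no integer root y with |y| ≤ 4.
  x = -1: f_y(-1, y) = 6*y**2 + 18*y + 8; no integer root y with |y| ≤ 4.
  x = 0: f_y(0, y) = 6*y**2 + 20*y + 5; no integer root y with |y| ≤ 4.
  x = 1: f_y(1, y) = 6*y**2 + 22*y; vanishes at y ∈ {0}. (1, 0): f_x = -15 ≠ 0.
  x = 2: f_y(2, y) = 6*y**2 + 24*y - 7; no integer root y with |y| ≤ 4.
  x = 3: f_y(3, y) = 6*y**2 + 26*y - 16; no integer root y with |y| ≤ 4.
  x = 4: f_y(4, y) = 6*y**2 + 28*y - 27; no integer root y with |y| ≤ 4.
Only singular point on the grid: (-3, -1).
Classify: substitute x = -3 + u, y = -1 + v and expand: f = -u**2*v - u**2 + u*v**2 + 2*v**3 + v**2.
No constant or linear terms (consistent with a singular point). Quadratic part: -u**2 + v**2. Cubic part: -u**2*v + u*v**2 + 2*v**3.
The quadratic part v**2 - u**2 = (v − u)(v + u) splits into two distinct linear factors, so there are two distinct tangent lines y − -1 = ±(x − -3) — this is a node (ordinary double point).
Classification: node.


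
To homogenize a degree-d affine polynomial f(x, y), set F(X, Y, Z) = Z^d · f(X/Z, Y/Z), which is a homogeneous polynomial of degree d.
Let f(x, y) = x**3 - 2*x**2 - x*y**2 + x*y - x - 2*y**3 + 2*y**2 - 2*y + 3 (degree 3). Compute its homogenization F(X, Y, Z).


F(X, Y, Z) = X**3 - 2*X**2*Z - X*Y**2 + X*Y*Z - X*Z**2 - 2*Y**3 + 2*Y**2*Z - 2*Y*Z**2 + 3*Z**3

deg(f) = 3.
Substitute x = X/Z, y = Y/Z into f, then multiply by Z^3.
  monomial 1·x^3·y^0 ↦ 1·X^3·Y^0·Z^0.
  monomial -2·x^2·y^0 ↦ -2·X^2·Y^0·Z^1.
  monomial -1·x^1·y^2 ↦ -1·X^1·Y^2·Z^0.
  monomial 1·x^1·y^1 ↦ 1·X^1·Y^1·Z^1.
  monomial -1·x^1·y^0 ↦ -1·X^1·Y^0·Z^2.
  monomial -2·x^0·y^3 ↦ -2·X^0·Y^3·Z^0.
  monomial 2·x^0·y^2 ↦ 2·X^0·Y^2·Z^1.
  monomial -2·x^0·y^1 ↦ -2·X^0·Y^1·Z^2.
  monomial 3·x^0·y^0 ↦ 3·X^0·Y^0·Z^3.
Collecting: F(X, Y, Z) = X**3 - 2*X**2*Z - X*Y**2 + X*Y*Z - X*Z**2 - 2*Y**3 + 2*Y**2*Z - 2*Y*Z**2 + 3*Z**3.


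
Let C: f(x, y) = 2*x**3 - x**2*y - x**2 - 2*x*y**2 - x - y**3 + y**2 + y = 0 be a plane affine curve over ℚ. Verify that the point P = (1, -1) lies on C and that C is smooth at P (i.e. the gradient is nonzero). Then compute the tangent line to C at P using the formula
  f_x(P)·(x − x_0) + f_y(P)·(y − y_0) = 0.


Tangent line at P: 3*x - y - 4 = 0.

Step 1: f(1, -1) = 0, so P lies on C.
Step 2: partial derivatives
  f_x(x, y) = 6*x**2 - 2*x*y - 2*x - 2*y**2 - 1, f_y(x, y) = -x**2 - 4*x*y - 3*y**2 + 2*y + 1.
  f_x(P) = 3, f_y(P) = -1 (gradient nonzero, so P is smooth).
Step 3: tangent line at P: 3·(x − 1) + -1·(y − -1) = 0.
Expanding: 3*x - y - 4 = 0.


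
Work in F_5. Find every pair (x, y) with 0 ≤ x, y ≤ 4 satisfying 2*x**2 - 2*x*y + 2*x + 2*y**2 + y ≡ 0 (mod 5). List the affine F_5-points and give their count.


Affine F_5-points: {(0, 0), (0, 2), (1, 1), (1, 2), (4, 0), (4, 1)}; count = 6.

For each of the 25 pairs (x, y) ∈ F_5², evaluate f(x, y) mod 5. Record the zeros.
  x = 0: [0↦0, 1↦3, 2↦0, 3↦1, 4↦1]  zeros at y ∈ {0, 2}
  x = 1: [0↦4, 1↦0, 2↦0, 3↦4, 4↦2]  zeros at y ∈ {1, 2}
  x = 2: [0↦2, 1↦1, 2↦4, 3↦1, 4↦2]  zeros at y ∈ ∅
  x = 3: [0↦4, 1↦1, 2↦2, 3↦2, 4↦1]  zeros at y ∈ ∅
  x = 4: [0↦0, 1↦0, 2↦4, 3↦2, 4↦4]  zeros at y ∈ {0, 1}
Collecting zeros: affine points = {(0, 0), (0, 2), (1, 1), (1, 2), (4, 0), (4, 1)}.
Total count |C(F_5)_aff| = 6.


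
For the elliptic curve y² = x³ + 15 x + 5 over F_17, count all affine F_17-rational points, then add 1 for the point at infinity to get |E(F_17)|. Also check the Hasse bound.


Affine points = {(1, 2), (1, 15), (2, 3), (2, 14), (3, 3), (3, 14), (5, 1), (5, 16), (8, 5), (8, 12), (9, 6), (9, 11), (10, 4), (10, 13), (12, 3), (12, 14), (13, 0), (14, 1), (14, 16), (15, 1), (15, 16)}; affine count = 21; |E(F_17)| = 22.

Discriminant check: Δ ∝ 4a³ + 27b² = 4·15³ + 27·5² = 4·3375 + 27·25 ≡ 14 (mod 17). Nonzero ⇒ E is nonsingular.
For each x ∈ F_17, compute rhs = x³ + 15·x + 5 mod 17, then count y ∈ F_17 with y² ≡ rhs.
  x = 0: rhs = 5, matching y values: none (0 points).
  x = 1: rhs = 4, matching y values: 2, 15 (2 points).
  x = 2: rhs = 9, matching y values: 3, 14 (2 points).
  x = 3: rhs = 9, matching y values: 3, 14 (2 points).
  x = 4: rhs = 10, matching y values: none (0 points).
  x = 5: rhs = 1, matching y values: 1, 16 (2 points).
  x = 6: rhs = 5, matching y values: none (0 points).
  x = 7: rhs = 11, matching y values: none (0 points).
  x = 8: rhs = 8, matching y values: 5, 12 (2 points).
  x = 9: rhs = 2, matching y values: 6, 11 (2 points).
  x = 10: rhs = 16, matching y values: 4, 13 (2 points).
  x = 11: rhs = 5, matching y values: none (0 points).
  x = 12: rhs = 9, matching y values: 3, 14 (2 points).
  x = 13: rhs = 0, matching y values: 0 (1 points).
  x = 14: rhs = 1, matching y values: 1, 16 (2 points).
  x = 15: rhs = 1, matching y values: 1, 16 (2 points).
  x = 16: rhs = 6, matching y values: none (0 points).
Total affine count: 21.
Full point count |E(F_17)| = 21 + 1 = 22.
Hasse bound: |22 − (17+1)| = |4| = 4 ≤ 2√17 ≈ 8.2462 ✓.


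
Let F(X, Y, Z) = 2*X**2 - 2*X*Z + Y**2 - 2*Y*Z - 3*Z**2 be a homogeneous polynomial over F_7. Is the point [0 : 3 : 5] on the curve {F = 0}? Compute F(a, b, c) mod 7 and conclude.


F(0,3,5) ≡ 2 (mod 7); P is NOT on the curve.

Evaluate F(0, 3, 5) term-by-term (mod 7).
  2*X**2 ↦ 2·0·1·1 = 0
  -2*X*Z ↦ -2·0·1·5 = 0
  Y**2 ↦ 1·1·9·1 = 9
  -2*Y*Z ↦ -2·1·3·5 = -30
  -3*Z**2 ↦ -3·1·1·25 = -75
Sum: F(0, 3, 5) = (0) + (0) + (9) + (-30) + (-75) = -96.
Reducing mod 7: -96 ≡ 2 (mod 7).
Since F(a, b, c) ≡ 2 ≠ 0 (mod 7), P does NOT lie on the curve.


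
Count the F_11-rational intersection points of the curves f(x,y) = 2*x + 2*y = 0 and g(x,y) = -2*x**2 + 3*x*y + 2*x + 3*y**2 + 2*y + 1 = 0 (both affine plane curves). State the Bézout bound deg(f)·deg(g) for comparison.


Common zeros: ∅; count = 0; Bézout bound = 2.

deg(f) = 1, deg(g) = 2, so Bézout bound = 2.
Scan x ∈ F_11. For each x, list the y ∈ F_11 with f(x, y) ≡ 0 and those with g(x, y) ≡ 0 (mod 11); the common zeros in that column are the intersection.
  x = 0: f ≡ 0 at y ∈ {0}; g ≡ 0 at y ∈ {6, 8}; common: ∅.
  x = 1: f ≡ 0 at y ∈ {10}; g ≡ 0 at y ∈ ∅; common: ∅.
  x = 2: f ≡ 0 at y ∈ {9}; g ≡ 0 at y ∈ {4, 8}; common: ∅.
  x = 3: f ≡ 0 at y ∈ {8}; g ≡ 0 at y ∈ {0}; common: ∅.
  x = 4: f ≡ 0 at y ∈ {7}; g ≡ 0 at y ∈ ∅; common: ∅.
  x = 5: f ≡ 0 at y ∈ {6}; g ≡ 0 at y ∈ {4, 5}; common: ∅.
  x = 6: f ≡ 0 at y ∈ {5}; g ≡ 0 at y ∈ ∅; common: ∅.
  x = 7: f ≡ 0 at y ∈ {4}; g ≡ 0 at y ∈ ∅; common: ∅.
  x = 8: f ≡ 0 at y ∈ {3}; g ≡ 0 at y ∈ ∅; common: ∅.
  x = 9: f ≡ 0 at y ∈ {2}; g ≡ 0 at y ∈ {0, 5}; common: ∅.
  x = 10: f ≡ 0 at y ∈ {1}; g ≡ 0 at y ∈ {6, 9}; common: ∅.
Collecting: common zeros = ∅, so the count is 0.
Comparison with the Bézout bound: 0 ≤ 2 = deg(f)·deg(g), as expected for curves with no common component (the affine F_11-count falls short of the bound because intersections may lie at infinity, over extension fields, or carry multiplicity).


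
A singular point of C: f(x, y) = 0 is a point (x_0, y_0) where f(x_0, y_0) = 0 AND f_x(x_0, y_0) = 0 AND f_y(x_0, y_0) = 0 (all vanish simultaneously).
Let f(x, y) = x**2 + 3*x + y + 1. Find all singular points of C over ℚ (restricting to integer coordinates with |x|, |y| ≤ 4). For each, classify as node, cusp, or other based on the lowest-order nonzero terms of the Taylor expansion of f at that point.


No singular points in the scanned grid; C is smooth there.

Compute partial derivatives:
  f_x = 2*x + 3.
  f_y = 1.
f_y = 1 is a nonzero constant, so f_y never vanishes: no point (x, y) can satisfy f = f_x = f_y = 0. In particular no (x, y) ∈ {−4, ..., 4}² is singular; the curve is smooth.


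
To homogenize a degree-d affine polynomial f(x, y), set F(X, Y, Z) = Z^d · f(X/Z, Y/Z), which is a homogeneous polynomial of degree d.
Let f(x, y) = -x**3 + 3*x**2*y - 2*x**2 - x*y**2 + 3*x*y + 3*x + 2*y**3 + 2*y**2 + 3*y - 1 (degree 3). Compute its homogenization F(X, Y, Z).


F(X, Y, Z) = -X**3 + 3*X**2*Y - 2*X**2*Z - X*Y**2 + 3*X*Y*Z + 3*X*Z**2 + 2*Y**3 + 2*Y**2*Z + 3*Y*Z**2 - Z**3

deg(f) = 3.
Substitute x = X/Z, y = Y/Z into f, then multiply by Z^3.
  monomial -1·x^3·y^0 ↦ -1·X^3·Y^0·Z^0.
  monomial 3·x^2·y^1 ↦ 3·X^2·Y^1·Z^0.
  monomial -2·x^2·y^0 ↦ -2·X^2·Y^0·Z^1.
  monomial -1·x^1·y^2 ↦ -1·X^1·Y^2·Z^0.
  monomial 3·x^1·y^1 ↦ 3·X^1·Y^1·Z^1.
  monomial 3·x^1·y^0 ↦ 3·X^1·Y^0·Z^2.
  monomial 2·x^0·y^3 ↦ 2·X^0·Y^3·Z^0.
  monomial 2·x^0·y^2 ↦ 2·X^0·Y^2·Z^1.
  monomial 3·x^0·y^1 ↦ 3·X^0·Y^1·Z^2.
  monomial -1·x^0·y^0 ↦ -1·X^0·Y^0·Z^3.
Collecting: F(X, Y, Z) = -X**3 + 3*X**2*Y - 2*X**2*Z - X*Y**2 + 3*X*Y*Z + 3*X*Z**2 + 2*Y**3 + 2*Y**2*Z + 3*Y*Z**2 - Z**3.


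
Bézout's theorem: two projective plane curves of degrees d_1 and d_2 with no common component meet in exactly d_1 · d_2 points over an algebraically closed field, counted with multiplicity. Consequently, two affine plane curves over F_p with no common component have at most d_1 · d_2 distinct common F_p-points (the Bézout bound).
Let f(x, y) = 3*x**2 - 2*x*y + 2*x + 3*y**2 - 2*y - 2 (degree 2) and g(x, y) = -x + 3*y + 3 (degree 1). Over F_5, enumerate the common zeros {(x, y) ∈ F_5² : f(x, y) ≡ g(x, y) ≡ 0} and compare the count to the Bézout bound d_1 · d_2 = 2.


Common zeros: ∅; count = 0; Bézout bound = 2.

deg(f) = 2, deg(g) = 1, so Bézout bound = 2.
Scan x ∈ F_5. For each x, list the y ∈ F_5 with f(x, y) ≡ 0 and those with g(x, y) ≡ 0 (mod 5); the common zeros in that column are the intersection.
  x = 0: f ≡ 0 at y ∈ ∅; g ≡ 0 at y ∈ {4}; common: ∅.
  x = 1: f ≡ 0 at y ∈ {4}; g ≡ 0 at y ∈ {1}; common: ∅.
  x = 2: f ≡ 0 at y ∈ ∅; g ≡ 0 at y ∈ {3}; common: ∅.
  x = 3: f ≡ 0 at y ∈ ∅; g ≡ 0 at y ∈ {0}; common: ∅.
  x = 4: f ≡ 0 at y ∈ ∅; g ≡ 0 at y ∈ {2}; common: ∅.
Collecting: common zeros = ∅, so the count is 0.
Comparison with the Bézout bound: 0 ≤ 2 = deg(f)·deg(g), as expected for curves with no common component (the affine F_5-count falls short of the bound because intersections may lie at infinity, over extension fields, or carry multiplicity).


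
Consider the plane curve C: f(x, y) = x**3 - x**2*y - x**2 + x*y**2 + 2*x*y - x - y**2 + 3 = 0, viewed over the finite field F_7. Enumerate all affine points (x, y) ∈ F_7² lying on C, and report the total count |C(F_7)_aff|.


Affine F_7-points: {(1, 5), (2, 3), (2, 4), (4, 1), (4, 4), (5, 0), (5, 2), (6, 4), (6, 5)}; count = 9.

For each of the 49 pairs (x, y) ∈ F_7², evaluate f(x, y) mod 7. Record the zeros.
  x = 0: [0↦3, 1↦2, 2↦6, 3↦1, 4↦1, 5↦6, 6↦2]  zeros at y ∈ ∅
  x = 1: [0↦2, 1↦3, 2↦4, 3↦5, 4↦6, 5↦0, 6↦1]  zeros at y ∈ {5}
  x = 2: [0↦5, 1↦6, 2↦2, 3↦0, 4↦0, 5↦2, 6↦6]  zeros at y ∈ {3, 4}
  x = 3: [0↦4, 1↦3, 2↦6, 3↦6, 4↦3, 5↦4, 6↦2]  zeros at y ∈ ∅
  x = 4: [0↦5, 1↦0, 2↦1, 3↦1, 4↦0, 5↦5, 6↦2]  zeros at y ∈ {1, 4}
  x = 5: [0↦0, 1↦3, 2↦0, 3↦5, 4↦4, 5↦4, 6↦5]  zeros at y ∈ {0, 2}
  x = 6: [0↦2, 1↦4, 2↦2, 3↦3, 4↦0, 5↦0, 6↦3]  zeros at y ∈ {4, 5}
Collecting zeros: affine points = {(1, 5), (2, 3), (2, 4), (4, 1), (4, 4), (5, 0), (5, 2), (6, 4), (6, 5)}.
Total count |C(F_7)_aff| = 9.


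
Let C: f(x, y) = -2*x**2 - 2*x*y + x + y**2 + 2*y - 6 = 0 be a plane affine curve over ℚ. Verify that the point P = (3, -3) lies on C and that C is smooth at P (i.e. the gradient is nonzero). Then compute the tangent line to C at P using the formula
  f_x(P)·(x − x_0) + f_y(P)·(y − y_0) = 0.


Tangent line at P: -5*x - 10*y - 15 = 0.

Step 1: f(3, -3) = 0, so P lies on C.
Step 2: partial derivatives
  f_x(x, y) = -4*x - 2*y + 1, f_y(x, y) = -2*x + 2*y + 2.
  f_x(P) = -5, f_y(P) = -10 (gradient nonzero, so P is smooth).
Step 3: tangent line at P: -5·(x − 3) + -10·(y − -3) = 0.
Expanding: -5*x - 10*y - 15 = 0.


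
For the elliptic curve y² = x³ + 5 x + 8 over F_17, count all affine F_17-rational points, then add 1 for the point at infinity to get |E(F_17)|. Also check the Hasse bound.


Affine points = {(0, 5), (0, 12), (2, 3), (2, 14), (3, 4), (3, 13), (6, 4), (6, 13), (8, 4), (8, 13), (9, 0), (10, 2), (10, 15), (11, 0), (13, 3), (13, 14), (14, 0), (16, 6), (16, 11)}; affine count = 19; |E(F_17)| = 20.

Discriminant check: Δ ∝ 4a³ + 27b² = 4·5³ + 27·8² = 4·125 + 27·64 ≡ 1 (mod 17). Nonzero ⇒ E is nonsingular.
For each x ∈ F_17, compute rhs = x³ + 5·x + 8 mod 17, then count y ∈ F_17 with y² ≡ rhs.
  x = 0: rhs = 8, matching y values: 5, 12 (2 points).
  x = 1: rhs = 14, matching y values: none (0 points).
  x = 2: rhs = 9, matching y values: 3, 14 (2 points).
  x = 3: rhs = 16, matching y values: 4, 13 (2 points).
  x = 4: rhs = 7, matching y values: none (0 points).
  x = 5: rhs = 5, matching y values: none (0 points).
  x = 6: rhs = 16, matching y values: 4, 13 (2 points).
  x = 7: rhs = 12, matching y values: none (0 points).
  x = 8: rhs = 16, matching y values: 4, 13 (2 points).
  x = 9: rhs = 0, matching y values: 0 (1 points).
  x = 10: rhs = 4, matching y values: 2, 15 (2 points).
  x = 11: rhs = 0, matching y values: 0 (1 points).
  x = 12: rhs = 11, matching y values: none (0 points).
  x = 13: rhs = 9, matching y values: 3, 14 (2 points).
  x = 14: rhs = 0, matching y values: 0 (1 points).
  x = 15: rhs = 7, matching y values: none (0 points).
  x = 16: rhs = 2, matching y values: 6, 11 (2 points).
Total affine count: 19.
Full point count |E(F_17)| = 19 + 1 = 20.
Hasse bound: |20 − (17+1)| = |2| = 2 ≤ 2√17 ≈ 8.2462 ✓.


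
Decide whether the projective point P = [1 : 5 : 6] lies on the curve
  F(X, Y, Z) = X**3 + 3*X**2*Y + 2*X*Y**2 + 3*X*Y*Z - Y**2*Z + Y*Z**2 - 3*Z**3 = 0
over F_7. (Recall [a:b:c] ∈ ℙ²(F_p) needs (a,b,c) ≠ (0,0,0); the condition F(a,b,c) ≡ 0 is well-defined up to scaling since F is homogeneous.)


F(1,5,6) ≡ 0 (mod 7); P is on the curve.

Evaluate F(1, 5, 6) term-by-term (mod 7).
  X**3 ↦ 1·1·1·1 = 1
  3*X**2*Y ↦ 3·1·5·1 = 15
  2*X*Y**2 ↦ 2·1·25·1 = 50
  3*X*Y*Z ↦ 3·1·5·6 = 90
  -Y**2*Z ↦ -1·1·25·6 = -150
  Y*Z**2 ↦ 1·1·5·36 = 180
  -3*Z**3 ↦ -3·1·1·216 = -648
Sum: F(1, 5, 6) = (1) + (15) + (50) + (90) + (-150) + (180) + (-648) = -462.
Reducing mod 7: -462 ≡ 0 (mod 7).
Since F(a, b, c) ≡ 0 (mod 7), P lies on the curve.


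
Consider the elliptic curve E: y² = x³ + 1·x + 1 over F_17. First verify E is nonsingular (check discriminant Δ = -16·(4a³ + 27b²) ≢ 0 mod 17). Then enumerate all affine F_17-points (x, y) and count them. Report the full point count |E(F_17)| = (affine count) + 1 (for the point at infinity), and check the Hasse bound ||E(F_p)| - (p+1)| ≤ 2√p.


Affine points = {(0, 1), (0, 16), (4, 1), (4, 16), (6, 6), (6, 11), (9, 5), (9, 12), (10, 5), (10, 12), (11, 0), (13, 1), (13, 16), (15, 5), (15, 12), (16, 4), (16, 13)}; affine count = 17; |E(F_17)| = 18.

Discriminant check: Δ ∝ 4a³ + 27b² = 4·1³ + 27·1² = 4·1 + 27·1 ≡ 14 (mod 17). Nonzero ⇒ E is nonsingular.
For each x ∈ F_17, compute rhs = x³ + 1·x + 1 mod 17, then count y ∈ F_17 with y² ≡ rhs.
  x = 0: rhs = 1, matching y values: 1, 16 (2 points).
  x = 1: rhs = 3, matching y values: none (0 points).
  x = 2: rhs = 11, matching y values: none (0 points).
  x = 3: rhs = 14, matching y values: none (0 points).
  x = 4: rhs = 1, matching y values: 1, 16 (2 points).
  x = 5: rhs = 12, matching y values: none (0 points).
  x = 6: rhs = 2, matching y values: 6, 11 (2 points).
  x = 7: rhs = 11, matching y values: none (0 points).
  x = 8: rhs = 11, matching y values: none (0 points).
  x = 9: rhs = 8, matching y values: 5, 12 (2 points).
  x = 10: rhs = 8, matching y values: 5, 12 (2 points).
  x = 11: rhs = 0, matching y values: 0 (1 points).
  x = 12: rhs = 7, matching y values: none (0 points).
  x = 13: rhs = 1, matching y values: 1, 16 (2 points).
  x = 14: rhs = 5, matching y values: none (0 points).
  x = 15: rhs = 8, matching y values: 5, 12 (2 points).
  x = 16: rhs = 16, matching y values: 4, 13 (2 points).
Total affine count: 17.
Full point count |E(F_17)| = 17 + 1 = 18.
Hasse bound: |18 − (17+1)| = |0| = 0 ≤ 2√17 ≈ 8.2462 ✓.


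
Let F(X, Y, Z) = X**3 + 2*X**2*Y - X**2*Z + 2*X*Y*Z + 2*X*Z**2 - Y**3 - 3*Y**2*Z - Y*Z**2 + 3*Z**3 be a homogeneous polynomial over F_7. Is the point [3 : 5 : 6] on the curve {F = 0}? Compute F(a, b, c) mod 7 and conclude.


F(3,5,6) ≡ 2 (mod 7); P is NOT on the curve.

Evaluate F(3, 5, 6) term-by-term (mod 7).
  X**3 ↦ 1·27·1·1 = 27
  2*X**2*Y ↦ 2·9·5·1 = 90
  -X**2*Z ↦ -1·9·1·6 = -54
  2*X*Y*Z ↦ 2·3·5·6 = 180
  2*X*Z**2 ↦ 2·3·1·36 = 216
  -Y**3 ↦ -1·1·125·1 = -125
  -3*Y**2*Z ↦ -3·1·25·6 = -450
  -Y*Z**2 ↦ -1·1·5·36 = -180
  3*Z**3 ↦ 3·1·1·216 = 648
Sum: F(3, 5, 6) = (27) + (90) + (-54) + (180) + (216) + (-125) + (-450) + (-180) + (648) = 352.
Reducing mod 7: 352 ≡ 2 (mod 7).
Since F(a, b, c) ≡ 2 ≠ 0 (mod 7), P does NOT lie on the curve.


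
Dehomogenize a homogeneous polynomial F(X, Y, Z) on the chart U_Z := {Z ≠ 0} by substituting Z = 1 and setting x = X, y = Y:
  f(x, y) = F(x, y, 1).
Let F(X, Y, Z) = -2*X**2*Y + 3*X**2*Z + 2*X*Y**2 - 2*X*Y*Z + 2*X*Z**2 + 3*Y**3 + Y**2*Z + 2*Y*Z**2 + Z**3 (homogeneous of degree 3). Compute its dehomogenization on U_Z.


f(x, y) = -2*x**2*y + 3*x**2 + 2*x*y**2 - 2*x*y + 2*x + 3*y**3 + y**2 + 2*y + 1

On U_Z we set Z = 1. Each monomial c·X^i·Y^j·Z^k in F becomes c·x^i·y^j·1^k = c·x^i·y^j.
Substituting Z = 1: F(X, Y, 1) = -2*x**2*y + 3*x**2 + 2*x*y**2 - 2*x*y + 2*x + 3*y**3 + y**2 + 2*y + 1.
Note: deg(f) ≤ deg(F) = 3; strict inequality happens when F is divisible by Z (lost terms).


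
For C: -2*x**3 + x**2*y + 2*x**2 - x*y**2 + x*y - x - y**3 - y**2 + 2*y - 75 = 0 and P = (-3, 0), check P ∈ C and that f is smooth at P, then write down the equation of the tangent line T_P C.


Tangent line at P: -67*x + 8*y - 201 = 0.

Step 1: f(-3, 0) = 0, so P lies on C.
Step 2: partial derivatives
  f_x(x, y) = -6*x**2 + 2*x*y + 4*x - y**2 + y - 1, f_y(x, y) = x**2 - 2*x*y + x - 3*y**2 - 2*y + 2.
  f_x(P) = -67, f_y(P) = 8 (gradient nonzero, so P is smooth).
Step 3: tangent line at P: -67·(x − -3) + 8·(y − 0) = 0.
Expanding: -67*x + 8*y - 201 = 0.


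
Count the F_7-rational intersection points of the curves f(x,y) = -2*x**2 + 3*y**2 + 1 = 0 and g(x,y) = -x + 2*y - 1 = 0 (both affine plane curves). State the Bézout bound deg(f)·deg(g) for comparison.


Common zeros: {(0, 4), (4, 6)}; count = 2; Bézout bound = 2.

deg(f) = 2, deg(g) = 1, so Bézout bound = 2.
Scan x ∈ F_7. For each x, list the y ∈ F_7 with f(x, y) ≡ 0 and those with g(x, y) ≡ 0 (mod 7); the common zeros in that column are the intersection.
  x = 0: f ≡ 0 at y ∈ {3, 4}; g ≡ 0 at y ∈ {4}; common: {4}.
  x = 1: f ≡ 0 at y ∈ ∅; g ≡ 0 at y ∈ {1}; common: ∅.
  x = 2: f ≡ 0 at y ∈ {0}; g ≡ 0 at y ∈ {5}; common: ∅.
  x = 3: f ≡ 0 at y ∈ {1, 6}; g ≡ 0 at y ∈ {2}; common: ∅.
  x = 4: f ≡ 0 at y ∈ {1, 6}; g ≡ 0 at y ∈ {6}; common: {6}.
  x = 5: f ≡ 0 at y ∈ {0}; g ≡ 0 at y ∈ {3}; common: ∅.
  x = 6: f ≡ 0 at y ∈ ∅; g ≡ 0 at y ∈ {0}; common: ∅.
Collecting: common zeros = {(0, 4), (4, 6)}, so the count is 2.
Comparison with the Bézout bound: 2 ≤ 2 = deg(f)·deg(g), as expected for curves with no common component (the bound is attained).


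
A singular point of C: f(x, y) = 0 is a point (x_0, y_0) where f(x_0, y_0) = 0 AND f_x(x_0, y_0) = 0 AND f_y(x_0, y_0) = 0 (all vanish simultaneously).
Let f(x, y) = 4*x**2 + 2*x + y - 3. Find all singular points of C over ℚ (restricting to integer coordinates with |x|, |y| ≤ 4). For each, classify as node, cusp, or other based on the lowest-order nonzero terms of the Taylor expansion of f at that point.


No singular points in the scanned grid; C is smooth there.

Compute partial derivatives:
  f_x = 8*x + 2.
  f_y = 1.
f_y = 1 is a nonzero constant, so f_y never vanishes: no point (x, y) can satisfy f = f_x = f_y = 0. In particular no (x, y) ∈ {−4, ..., 4}² is singular; the curve is smooth.


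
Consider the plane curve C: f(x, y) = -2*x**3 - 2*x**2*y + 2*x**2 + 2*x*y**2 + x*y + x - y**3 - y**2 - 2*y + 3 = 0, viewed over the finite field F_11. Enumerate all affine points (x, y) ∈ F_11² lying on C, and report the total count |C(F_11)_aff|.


Affine F_11-points: {(0, 9), (1, 9), (2, 9), (4, 3), (5, 1), (6, 2), (7, 7), (9, 10)}; count = 8.

For each of the 121 pairs (x, y) ∈ F_11², evaluate f(x, y) mod 11. Record the zeros.
  x = 0: [0↦3, 1↦10, 2↦9, 3↦5, 4↦3, 5↦8, 6↦3, 7↦4, 8↦5, 9↦0, 10↦5]  zeros at y ∈ {9}
  x = 1: [0↦4, 1↦1, 2↦5, 3↦10, 4↦10, 5↦10, 6↦4, 7↦8, 8↦5, 9↦0, 10↦9]  zeros at y ∈ {9}
  x = 2: [0↦8, 1↦2, 2↦7, 3↦6, 4↦4, 5↦6, 6↦6, 7↦9, 8↦9, 9↦0, 10↦9]  zeros at y ∈ {9}
  x = 3: [0↦3, 1↦1, 2↦3, 3↦3, 4↦6, 5↦6, 6↦8, 7↦6, 8↦5, 9↦10, 10↦4]  zeros at y ∈ ∅
  x = 4: [0↦10, 1↦8, 2↦3, 3↦0, 4↦4, 5↦9, 6↦9, 7↦9, 8↦3, 9↦7, 10↦4]  zeros at y ∈ {3}
  x = 5: [0↦6, 1↦0, 2↦6, 3↦7, 4↦8, 5↦3, 6↦8, 7↦6, 8↦2, 9↦1, 10↦8]  zeros at y ∈ {1}
  x = 6: [0↦1, 1↦9, 2↦0, 3↦1, 4↦6, 5↦9, 6↦4, 7↦7, 8↦1, 9↦2, 10↦4]  zeros at y ∈ {2}
  x = 7: [0↦5, 1↦1, 2↦6, 3↦3, 4↦8, 5↦4, 6↦7, 7↦0, 8↦10, 9↦9, 10↦2]  zeros at y ∈ {7}
  x = 8: [0↦6, 1↦8, 2↦1, 3↦1, 4↦2, 5↦9, 6↦5, 7↦6, 8↦6, 9↦10, 10↦1]  zeros at y ∈ ∅
  x = 9: [0↦3, 1↦7, 2↦6, 3↦5, 4↦9, 5↦1, 6↦8, 7↦2, 8↦10, 9↦4, 10↦0]  zeros at y ∈ {10}
  x = 10: [0↦6, 1↦8, 2↦9, 3↦3, 4↦6, 5↦1, 6↦4, 7↦9, 8↦10, 9↦1, 10↦9]  zeros at y ∈ ∅
Collecting zeros: affine points = {(0, 9), (1, 9), (2, 9), (4, 3), (5, 1), (6, 2), (7, 7), (9, 10)}.
Total count |C(F_11)_aff| = 8.


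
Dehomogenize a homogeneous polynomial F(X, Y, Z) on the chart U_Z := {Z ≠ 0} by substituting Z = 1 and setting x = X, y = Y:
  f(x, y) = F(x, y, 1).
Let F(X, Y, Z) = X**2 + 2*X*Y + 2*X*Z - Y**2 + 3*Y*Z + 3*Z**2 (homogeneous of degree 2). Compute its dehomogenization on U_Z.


f(x, y) = x**2 + 2*x*y + 2*x - y**2 + 3*y + 3

On U_Z we set Z = 1. Each monomial c·X^i·Y^j·Z^k in F becomes c·x^i·y^j·1^k = c·x^i·y^j.
Substituting Z = 1: F(X, Y, 1) = x**2 + 2*x*y + 2*x - y**2 + 3*y + 3.
Note: deg(f) ≤ deg(F) = 2; strict inequality happens when F is divisible by Z (lost terms).


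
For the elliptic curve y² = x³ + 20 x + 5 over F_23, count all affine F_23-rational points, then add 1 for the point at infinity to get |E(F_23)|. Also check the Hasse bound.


Affine points = {(1, 7), (1, 16), (3, 0), (5, 0), (10, 3), (10, 20), (12, 8), (12, 15), (13, 1), (13, 22), (14, 4), (14, 19), (15, 0), (21, 7), (21, 16)}; affine count = 15; |E(F_23)| = 16.

Discriminant check: Δ ∝ 4a³ + 27b² = 4·20³ + 27·5² = 4·8000 + 27·25 ≡ 15 (mod 23). Nonzero ⇒ E is nonsingular.
For each x ∈ F_23, compute rhs = x³ + 20·x + 5 mod 23, then count y ∈ F_23 with y² ≡ rhs.
  x = 0: rhs = 5, matching y values: none (0 points).
  x = 1: rhs = 3, matching y values: 7, 16 (2 points).
  x = 2: rhs = 7, matching y values: none (0 points).
  x = 3: rhs = 0, matching y values: 0 (1 points).
  x = 4: rhs = 11, matching y values: none (0 points).
  x = 5: rhs = 0, matching y values: 0 (1 points).
  x = 6: rhs = 19, matching y values: none (0 points).
  x = 7: rhs = 5, matching y values: none (0 points).
  x = 8: rhs = 10, matching y values: none (0 points).
  x = 9: rhs = 17, matching y values: none (0 points).
  x = 10: rhs = 9, matching y values: 3, 20 (2 points).
  x = 11: rhs = 15, matching y values: none (0 points).
  x = 12: rhs = 18, matching y values: 8, 15 (2 points).
  x = 13: rhs = 1, matching y values: 1, 22 (2 points).
  x = 14: rhs = 16, matching y values: 4, 19 (2 points).
  x = 15: rhs = 0, matching y values: 0 (1 points).
  x = 16: rhs = 5, matching y values: none (0 points).
  x = 17: rhs = 14, matching y values: none (0 points).
  x = 18: rhs = 10, matching y values: none (0 points).
  x = 19: rhs = 22, matching y values: none (0 points).
  x = 20: rhs = 10, matching y values: none (0 points).
  x = 21: rhs = 3, matching y values: 7, 16 (2 points).
  x = 22: rhs = 7, matching y values: none (0 points).
Total affine count: 15.
Full point count |E(F_23)| = 15 + 1 = 16.
Hasse bound: |16 − (23+1)| = |-8| = 8 ≤ 2√23 ≈ 9.5917 ✓.


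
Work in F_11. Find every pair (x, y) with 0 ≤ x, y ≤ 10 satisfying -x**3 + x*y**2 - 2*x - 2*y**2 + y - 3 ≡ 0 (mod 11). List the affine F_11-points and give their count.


Affine F_11-points: {(2, 4), (6, 0), (6, 8), (10, 0), (10, 4)}; count = 5.

For each of the 121 pairs (x, y) ∈ F_11², evaluate f(x, y) mod 11. Record the zeros.
  x = 0: [0↦8, 1↦7, 2↦2, 3↦4, 4↦2, 5↦7, 6↦8, 7↦5, 8↦9, 9↦9, 10↦5]  zeros at y ∈ ∅
  x = 1: [0↦5, 1↦5, 2↦3, 3↦10, 4↦4, 5↦7, 6↦8, 7↦7, 8↦4, 9↦10, 10↦3]  zeros at y ∈ ∅
  x = 2: [0↦7, 1↦8, 2↦9, 3↦10, 4↦0, 5↦1, 6↦2, 7↦3, 8↦4, 9↦5, 10↦6]  zeros at y ∈ {4}
  x = 3: [0↦8, 1↦10, 2↦3, 3↦9, 4↦6, 5↦5, 6↦6, 7↦9, 8↦3, 9↦10, 10↦8]  zeros at y ∈ ∅
  x = 4: [0↦2, 1↦5, 2↦1, 3↦1, 4↦5, 5↦2, 6↦3, 7↦8, 8↦6, 9↦8, 10↦3]  zeros at y ∈ ∅
  x = 5: [0↦5, 1↦9, 2↦8, 3↦2, 4↦2, 5↦8, 6↦9, 7↦5, 8↦7, 9↦4, 10↦7]  zeros at y ∈ ∅
  x = 6: [0↦0, 1↦5, 2↦7, 3↦6, 4↦2, 5↦6, 6↦7, 7↦5, 8↦0, 9↦3, 10↦3]  zeros at y ∈ {0, 8}
  x = 7: [0↦3, 1↦9, 2↦3, 3↦7, 4↦10, 5↦1, 6↦2, 7↦2, 8↦1, 9↦10, 10↦7]  zeros at y ∈ ∅
  x = 8: [0↦8, 1↦4, 2↦1, 3↦10, 4↦9, 5↦9, 6↦10, 7↦1, 8↦4, 9↦8, 10↦2]  zeros at y ∈ ∅
  x = 9: [0↦9, 1↦6, 2↦6, 3↦9, 4↦4, 5↦2, 6↦3, 7↦7, 8↦3, 9↦2, 10↦4]  zeros at y ∈ ∅
  x = 10: [0↦0, 1↦9, 2↦1, 3↦9, 4↦0, 5↦7, 6↦8, 7↦3, 8↦3, 9↦8, 10↦7]  zeros at y ∈ {0, 4}
Collecting zeros: affine points = {(2, 4), (6, 0), (6, 8), (10, 0), (10, 4)}.
Total count |C(F_11)_aff| = 5.


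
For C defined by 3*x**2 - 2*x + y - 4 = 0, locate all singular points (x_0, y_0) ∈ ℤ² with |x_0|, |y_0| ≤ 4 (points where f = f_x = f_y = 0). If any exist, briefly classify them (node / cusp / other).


No singular points in the scanned grid; C is smooth there.

Compute partial derivatives:
  f_x = 6*x - 2.
  f_y = 1.
f_y = 1 is a nonzero constant, so f_y never vanishes: no point (x, y) can satisfy f = f_x = f_y = 0. In particular no (x, y) ∈ {−4, ..., 4}² is singular; the curve is smooth.


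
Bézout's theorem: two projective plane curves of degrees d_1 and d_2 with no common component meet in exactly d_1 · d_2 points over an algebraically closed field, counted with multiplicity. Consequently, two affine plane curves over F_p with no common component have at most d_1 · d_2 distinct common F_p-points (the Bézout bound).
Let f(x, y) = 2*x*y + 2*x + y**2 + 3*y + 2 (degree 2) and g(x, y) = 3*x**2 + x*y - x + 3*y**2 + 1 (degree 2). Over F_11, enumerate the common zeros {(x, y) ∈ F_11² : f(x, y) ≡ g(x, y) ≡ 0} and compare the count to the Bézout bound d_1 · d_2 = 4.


Common zeros: {(4, 10)}; count = 1; Bézout bound = 4.

deg(f) = 2, deg(g) = 2, so Bézout bound = 4.
Scan x ∈ F_11. For each x, list the y ∈ F_11 with f(x, y) ≡ 0 and those with g(x, y) ≡ 0 (mod 11); the common zeros in that column are the intersection.
  x = 0: f ≡ 0 at y ∈ {9, 10}; g ≡ 0 at y ∈ ∅; common: ∅.
  x = 1: f ≡ 0 at y ∈ {7, 10}; g ≡ 0 at y ∈ {3, 4}; common: ∅.
  x = 2: f ≡ 0 at y ∈ {5, 10}; g ≡ 0 at y ∈ {0, 3}; common: ∅.
  x = 3: f ≡ 0 at y ∈ {3, 10}; g ≡ 0 at y ∈ ∅; common: ∅.
  x = 4: f ≡ 0 at y ∈ {1, 10}; g ≡ 0 at y ∈ {7, 10}; common: {10}.
  x = 5: f ≡ 0 at y ∈ {10}; g ≡ 0 at y ∈ {6, 7}; common: ∅.
  x = 6: f ≡ 0 at y ∈ {8, 10}; g ≡ 0 at y ∈ ∅; common: ∅.
  x = 7: f ≡ 0 at y ∈ {6, 10}; g ≡ 0 at y ∈ ∅; common: ∅.
  x = 8: f ≡ 0 at y ∈ {4, 10}; g ≡ 0 at y ∈ {6}; common: ∅.
  x = 9: f ≡ 0 at y ∈ {2, 10}; g ≡ 0 at y ∈ {4}; common: ∅.
  x = 10: f ≡ 0 at y ∈ {0, 10}; g ≡ 0 at y ∈ ∅; common: ∅.
Collecting: common zeros = {(4, 10)}, so the count is 1.
Comparison with the Bézout bound: 1 ≤ 4 = deg(f)·deg(g), as expected for curves with no common component (the affine F_11-count falls short of the bound because intersections may lie at infinity, over extension fields, or carry multiplicity).


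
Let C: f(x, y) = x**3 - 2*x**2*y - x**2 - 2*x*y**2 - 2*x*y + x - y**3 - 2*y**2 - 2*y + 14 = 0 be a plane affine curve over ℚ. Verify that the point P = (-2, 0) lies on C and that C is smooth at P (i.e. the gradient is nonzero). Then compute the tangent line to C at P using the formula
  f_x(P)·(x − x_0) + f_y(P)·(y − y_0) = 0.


Tangent line at P: 17*x - 6*y + 34 = 0.

Step 1: f(-2, 0) = 0, so P lies on C.
Step 2: partial derivatives
  f_x(x, y) = 3*x**2 - 4*x*y - 2*x - 2*y**2 - 2*y + 1, f_y(x, y) = -2*x**2 - 4*x*y - 2*x - 3*y**2 - 4*y - 2.
  f_x(P) = 17, f_y(P) = -6 (gradient nonzero, so P is smooth).
Step 3: tangent line at P: 17·(x − -2) + -6·(y − 0) = 0.
Expanding: 17*x - 6*y + 34 = 0.


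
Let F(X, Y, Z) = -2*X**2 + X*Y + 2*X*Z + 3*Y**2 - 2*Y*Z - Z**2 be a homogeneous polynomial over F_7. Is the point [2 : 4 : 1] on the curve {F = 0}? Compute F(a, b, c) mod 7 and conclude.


F(2,4,1) ≡ 1 (mod 7); P is NOT on the curve.

Evaluate F(2, 4, 1) term-by-term (mod 7).
  -2*X**2 ↦ -2·4·1·1 = -8
  X*Y ↦ 1·2·4·1 = 8
  2*X*Z ↦ 2·2·1·1 = 4
  3*Y**2 ↦ 3·1·16·1 = 48
  -2*Y*Z ↦ -2·1·4·1 = -8
  -Z**2 ↦ -1·1·1·1 = -1
Sum: F(2, 4, 1) = (-8) + (8) + (4) + (48) + (-8) + (-1) = 43.
Reducing mod 7: 43 ≡ 1 (mod 7).
Since F(a, b, c) ≡ 1 ≠ 0 (mod 7), P does NOT lie on the curve.


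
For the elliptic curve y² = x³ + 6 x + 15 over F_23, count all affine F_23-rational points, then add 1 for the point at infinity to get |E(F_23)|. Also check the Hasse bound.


Affine points = {(2, 9), (2, 14), (5, 3), (5, 20), (7, 3), (7, 20), (8, 0), (9, 4), (9, 19), (11, 3), (11, 20), (13, 6), (13, 17), (17, 4), (17, 19), (20, 4), (20, 19), (21, 8), (21, 15), (22, 10), (22, 13)}; affine count = 21; |E(F_23)| = 22.

Discriminant check: Δ ∝ 4a³ + 27b² = 4·6³ + 27·15² = 4·216 + 27·225 ≡ 16 (mod 23). Nonzero ⇒ E is nonsingular.
For each x ∈ F_23, compute rhs = x³ + 6·x + 15 mod 23, then count y ∈ F_23 with y² ≡ rhs.
  x = 0: rhs = 15, matching y values: none (0 points).
  x = 1: rhs = 22, matching y values: none (0 points).
  x = 2: rhs = 12, matching y values: 9, 14 (2 points).
  x = 3: rhs = 14, matching y values: none (0 points).
  x = 4: rhs = 11, matching y values: none (0 points).
  x = 5: rhs = 9, matching y values: 3, 20 (2 points).
  x = 6: rhs = 14, matching y values: none (0 points).
  x = 7: rhs = 9, matching y values: 3, 20 (2 points).
  x = 8: rhs = 0, matching y values: 0 (1 points).
  x = 9: rhs = 16, matching y values: 4, 19 (2 points).
  x = 10: rhs = 17, matching y values: none (0 points).
  x = 11: rhs = 9, matching y values: 3, 20 (2 points).
  x = 12: rhs = 21, matching y values: none (0 points).
  x = 13: rhs = 13, matching y values: 6, 17 (2 points).
  x = 14: rhs = 14, matching y values: none (0 points).
  x = 15: rhs = 7, matching y values: none (0 points).
  x = 16: rhs = 21, matching y values: none (0 points).
  x = 17: rhs = 16, matching y values: 4, 19 (2 points).
  x = 18: rhs = 21, matching y values: none (0 points).
  x = 19: rhs = 19, matching y values: none (0 points).
  x = 20: rhs = 16, matching y values: 4, 19 (2 points).
  x = 21: rhs = 18, matching y values: 8, 15 (2 points).
  x = 22: rhs = 8, matching y values: 10, 13 (2 points).
Total affine count: 21.
Full point count |E(F_23)| = 21 + 1 = 22.
Hasse bound: |22 − (23+1)| = |-2| = 2 ≤ 2√23 ≈ 9.5917 ✓.


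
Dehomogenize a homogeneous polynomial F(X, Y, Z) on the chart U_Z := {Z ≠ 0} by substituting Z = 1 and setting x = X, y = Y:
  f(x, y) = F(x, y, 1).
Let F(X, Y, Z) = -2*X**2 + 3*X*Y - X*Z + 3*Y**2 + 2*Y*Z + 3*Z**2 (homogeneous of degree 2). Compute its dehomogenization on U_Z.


f(x, y) = -2*x**2 + 3*x*y - x + 3*y**2 + 2*y + 3

On U_Z we set Z = 1. Each monomial c·X^i·Y^j·Z^k in F becomes c·x^i·y^j·1^k = c·x^i·y^j.
Substituting Z = 1: F(X, Y, 1) = -2*x**2 + 3*x*y - x + 3*y**2 + 2*y + 3.
Note: deg(f) ≤ deg(F) = 2; strict inequality happens when F is divisible by Z (lost terms).


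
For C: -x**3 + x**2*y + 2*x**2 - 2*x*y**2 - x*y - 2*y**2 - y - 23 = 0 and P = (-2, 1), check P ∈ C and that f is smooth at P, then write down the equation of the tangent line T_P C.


Tangent line at P: -27*x + 9*y - 63 = 0.

Step 1: f(-2, 1) = 0, so P lies on C.
Step 2: partial derivatives
  f_x(x, y) = -3*x**2 + 2*x*y + 4*x - 2*y**2 - y, f_y(x, y) = x**2 - 4*x*y - x - 4*y - 1.
  f_x(P) = -27, f_y(P) = 9 (gradient nonzero, so P is smooth).
Step 3: tangent line at P: -27·(x − -2) + 9·(y − 1) = 0.
Expanding: -27*x + 9*y - 63 = 0.


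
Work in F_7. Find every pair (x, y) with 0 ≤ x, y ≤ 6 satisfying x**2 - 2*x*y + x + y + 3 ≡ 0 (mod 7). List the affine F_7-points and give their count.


Affine F_7-points: {(0, 4), (1, 5), (2, 3), (3, 3), (5, 6), (6, 6)}; count = 6.

For each of the 49 pairs (x, y) ∈ F_7², evaluate f(x, y) mod 7. Record the zeros.
  x = 0: [0↦3, 1↦4, 2↦5, 3↦6, 4↦0, 5↦1, 6↦2]  zeros at y ∈ {4}
  x = 1: [0↦5, 1↦4, 2↦3, 3↦2, 4↦1, 5↦0, 6↦6]  zeros at y ∈ {5}
  x = 2: [0↦2, 1↦6, 2↦3, 3↦0, 4↦4, 5↦1, 6↦5]  zeros at y ∈ {3}
  x = 3: [0↦1, 1↦3, 2↦5, 3↦0, 4↦2, 5↦4, 6↦6]  zeros at y ∈ {3}
  x = 4: [0↦2, 1↦2, 2↦2, 3↦2, 4↦2, 5↦2, 6↦2]  zeros at y ∈ ∅
  x = 5: [0↦5, 1↦3, 2↦1, 3↦6, 4↦4, 5↦2, 6↦0]  zeros at y ∈ {6}
  x = 6: [0↦3, 1↦6, 2↦2, 3↦5, 4↦1, 5↦4, 6↦0]  zeros at y ∈ {6}
Collecting zeros: affine points = {(0, 4), (1, 5), (2, 3), (3, 3), (5, 6), (6, 6)}.
Total count |C(F_7)_aff| = 6.


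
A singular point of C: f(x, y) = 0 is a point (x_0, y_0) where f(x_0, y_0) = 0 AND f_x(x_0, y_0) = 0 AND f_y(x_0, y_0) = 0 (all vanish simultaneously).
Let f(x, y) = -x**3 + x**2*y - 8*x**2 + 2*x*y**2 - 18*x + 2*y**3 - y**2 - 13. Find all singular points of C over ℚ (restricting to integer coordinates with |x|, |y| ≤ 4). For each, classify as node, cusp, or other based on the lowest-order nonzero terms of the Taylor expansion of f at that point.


Singular points: {(-2, 1)}; classification: node.

Compute partial derivatives:
  f_x = -3*x**2 + 2*x*y - 16*x + 2*y**2 - 18.
  f_y = x**2 + 4*x*y + 6*y**2 - 2*y.
Scan x_0 ∈ {−4, ..., 4}. For each x_0, f_y(x_0, y) is a polynomial in y; find its integer roots y ∈ {−4, ..., 4}, then test f_x and f at those candidates.
  x = -4: f_y(-4, y) = 6*y**2 - 18*y + 16; no integer root y with |y| ≤ 4.
  x = -3: f_y(-3, y) = 6*y**2 - 14*y + 9; no integer root y with |y| ≤ 4.
  x = -2: f_y(-2, y) = 6*y**2 - 10*y + 4; vanishes at y ∈ {1}. (-2, 1): f_x = 0, f = 0 — SINGULAR.
  x = -1: f_y(-1, y) = 6*y**2 - 6*y + 1; no integer root y with |y| ≤ 4.
  x = 0: f_y(0, y) = 6*y**2 - 2*y; vanishes at y ∈ {0}. (0, 0): f_x = -18 ≠ 0.
  x = 1: f_y(1, y) = 6*y**2 + 2*y + 1; no integer root y with |y| ≤ 4.
  x = 2: f_y(2, y) = 6*y**2 + 6*y + 4; no integer root y with |y| ≤ 4.
  x = 3: f_y(3, y) = 6*y**2 + 10*y + 9; no integer root y with |y| ≤ 4.
  x = 4: f_y(4, y) = 6*y**2 + 14*y + 16; no integer root y with |y| ≤ 4.
Only singular point on the grid: (-2, 1).
Classify: substitute x = -2 + u, y = 1 + v and expand: f = -u**3 + u**2*v - u**2 + 2*u*v**2 + 2*v**3 + v**2.
No constant or linear terms (consistent with a singular point). Quadratic part: -u**2 + v**2. Cubic part: -u**3 + u**2*v + 2*u*v**2 + 2*v**3.
The quadratic part v**2 - u**2 = (v − u)(v + u) splits into two distinct linear factors, so there are two distinct tangent lines y − 1 = ±(x − -2) — this is a node (ordinary double point).
Classification: node.


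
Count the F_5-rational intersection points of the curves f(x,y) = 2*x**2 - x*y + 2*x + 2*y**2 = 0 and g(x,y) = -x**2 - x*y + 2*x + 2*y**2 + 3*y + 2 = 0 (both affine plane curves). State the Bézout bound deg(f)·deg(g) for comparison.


Common zeros: {(1, 2), (4, 2)}; count = 2; Bézout bound = 4.

deg(f) = 2, deg(g) = 2, so Bézout bound = 4.
Scan x ∈ F_5. For each x, list the y ∈ F_5 with f(x, y) ≡ 0 and those with g(x, y) ≡ 0 (mod 5); the common zeros in that column are the intersection.
  x = 0: f ≡ 0 at y ∈ {0}; g ≡ 0 at y ∈ ∅; common: ∅.
  x = 1: f ≡ 0 at y ∈ {1, 2}; g ≡ 0 at y ∈ {2}; common: {2}.
  x = 2: f ≡ 0 at y ∈ ∅; g ≡ 0 at y ∈ {1}; common: ∅.
  x = 3: f ≡ 0 at y ∈ ∅; g ≡ 0 at y ∈ ∅; common: ∅.
  x = 4: f ≡ 0 at y ∈ {0, 2}; g ≡ 0 at y ∈ {1, 2}; common: {2}.
Collecting: common zeros = {(1, 2), (4, 2)}, so the count is 2.
Comparison with the Bézout bound: 2 ≤ 4 = deg(f)·deg(g), as expected for curves with no common component (the affine F_5-count falls short of the bound because intersections may lie at infinity, over extension fields, or carry multiplicity).


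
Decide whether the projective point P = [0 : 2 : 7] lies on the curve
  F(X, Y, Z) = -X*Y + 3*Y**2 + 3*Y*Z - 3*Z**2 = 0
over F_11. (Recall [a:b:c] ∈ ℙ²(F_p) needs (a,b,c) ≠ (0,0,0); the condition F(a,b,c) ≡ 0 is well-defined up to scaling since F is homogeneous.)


F(0,2,7) ≡ 6 (mod 11); P is NOT on the curve.

Evaluate F(0, 2, 7) term-by-term (mod 11).
  -X*Y ↦ -1·0·2·1 = 0
  3*Y**2 ↦ 3·1·4·1 = 12
  3*Y*Z ↦ 3·1·2·7 = 42
  -3*Z**2 ↦ -3·1·1·49 = -147
Sum: F(0, 2, 7) = (0) + (12) + (42) + (-147) = -93.
Reducing mod 11: -93 ≡ 6 (mod 11).
Since F(a, b, c) ≡ 6 ≠ 0 (mod 11), P does NOT lie on the curve.


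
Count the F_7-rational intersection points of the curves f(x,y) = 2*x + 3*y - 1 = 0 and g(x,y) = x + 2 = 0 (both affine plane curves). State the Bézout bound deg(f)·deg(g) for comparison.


Common zeros: {(5, 4)}; count = 1; Bézout bound = 1.

deg(f) = 1, deg(g) = 1, so Bézout bound = 1.
Scan x ∈ F_7. For each x, list the y ∈ F_7 with f(x, y) ≡ 0 and those with g(x, y) ≡ 0 (mod 7); the common zeros in that column are the intersection.
  x = 0: f ≡ 0 at y ∈ {5}; g ≡ 0 at y ∈ ∅; common: ∅.
  x = 1: f ≡ 0 at y ∈ {2}; g ≡ 0 at y ∈ ∅; common: ∅.
  x = 2: f ≡ 0 at y ∈ {6}; g ≡ 0 at y ∈ ∅; common: ∅.
  x = 3: f ≡ 0 at y ∈ {3}; g ≡ 0 at y ∈ ∅; common: ∅.
  x = 4: f ≡ 0 at y ∈ {0}; g ≡ 0 at y ∈ ∅; common: ∅.
  x = 5: f ≡ 0 at y ∈ {4}; g ≡ 0 at y ∈ {0, 1, 2, 3, 4, 5, 6}; common: {4}.
  x = 6: f ≡ 0 at y ∈ {1}; g ≡ 0 at y ∈ ∅; common: ∅.
Collecting: common zeros = {(5, 4)}, so the count is 1.
Comparison with the Bézout bound: 1 ≤ 1 = deg(f)·deg(g), as expected for curves with no common component (the bound is attained).
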